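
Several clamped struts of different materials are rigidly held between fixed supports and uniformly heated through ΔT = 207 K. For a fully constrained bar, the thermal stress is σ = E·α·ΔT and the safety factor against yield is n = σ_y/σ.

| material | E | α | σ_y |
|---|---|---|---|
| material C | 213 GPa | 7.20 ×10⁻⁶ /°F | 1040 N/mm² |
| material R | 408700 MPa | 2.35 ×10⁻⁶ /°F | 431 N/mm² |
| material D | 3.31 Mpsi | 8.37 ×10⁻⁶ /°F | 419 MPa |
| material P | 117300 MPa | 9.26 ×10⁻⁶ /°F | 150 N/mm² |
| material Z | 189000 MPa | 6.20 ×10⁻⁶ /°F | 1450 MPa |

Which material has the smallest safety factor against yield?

Per material, after unit conversion:
  material C: E = 213.0, α = 13.0, σ_y = 1040 → σ = 571 MPa, n = 1.82
  material R: E = 408.7, α = 4.23, σ_y = 431.0 → σ = 358 MPa, n = 1.20
  material D: E = 22.82, α = 15.1, σ_y = 419.0 → σ = 71.2 MPa, n = 5.89
  material P: E = 117.3, α = 16.7, σ_y = 150.0 → σ = 405 MPa, n = 0.371
  material Z: E = 189.0, α = 11.2, σ_y = 1450 → σ = 437 MPa, n = 3.32
The minimum is material P at n = 0.371.

material P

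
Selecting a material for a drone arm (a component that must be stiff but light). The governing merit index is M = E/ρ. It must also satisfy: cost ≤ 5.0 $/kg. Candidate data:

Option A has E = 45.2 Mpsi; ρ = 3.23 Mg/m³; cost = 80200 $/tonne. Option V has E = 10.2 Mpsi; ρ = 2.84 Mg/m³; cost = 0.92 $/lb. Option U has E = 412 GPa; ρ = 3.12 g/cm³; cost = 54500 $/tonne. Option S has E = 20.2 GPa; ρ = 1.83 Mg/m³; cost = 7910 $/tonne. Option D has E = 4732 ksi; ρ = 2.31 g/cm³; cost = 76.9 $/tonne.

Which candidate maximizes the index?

Screen on constraints: cost ≤ 5.0 $/kg. Survivors: option V, option D.
Putting every candidate on a common basis:
  option V: E = 70.33 GPa, ρ = 2840 kg/m³
  option D: E = 32.63 GPa, ρ = 2310 kg/m³
  option V: M = 24.8 MN·m/kg
  option D: M = 14.1 MN·m/kg
The maximum is for option V.

option V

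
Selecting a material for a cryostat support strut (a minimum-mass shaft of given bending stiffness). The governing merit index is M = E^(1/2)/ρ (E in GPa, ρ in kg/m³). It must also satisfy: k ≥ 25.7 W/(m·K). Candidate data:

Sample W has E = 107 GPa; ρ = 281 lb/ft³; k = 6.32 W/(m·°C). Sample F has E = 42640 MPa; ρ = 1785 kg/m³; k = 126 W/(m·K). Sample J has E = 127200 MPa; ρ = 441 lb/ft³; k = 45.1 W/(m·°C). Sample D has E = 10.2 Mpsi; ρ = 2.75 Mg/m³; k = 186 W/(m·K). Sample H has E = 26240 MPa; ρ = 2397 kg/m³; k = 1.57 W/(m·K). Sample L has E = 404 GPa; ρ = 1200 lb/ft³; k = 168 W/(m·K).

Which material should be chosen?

sample F

Screen on constraints: k ≥ 25.7 W/(m·K). Survivors: sample F, sample J, sample D, sample L.
Normalizing units and computing the index:
  sample F: E = 42.64 GPa, ρ = 1785 kg/m³
  sample J: E = 127.2 GPa, ρ = 7064 kg/m³
  sample D: E = 70.33 GPa, ρ = 2750 kg/m³
  sample L: E = 404.0 GPa, ρ = 19220 kg/m³
  sample F: M = 3.66×10⁻³
  sample D: M = 3.05×10⁻³
  sample J: M = 1.60×10⁻³
  sample L: M = 1.05×10⁻³
Sample F ranks first.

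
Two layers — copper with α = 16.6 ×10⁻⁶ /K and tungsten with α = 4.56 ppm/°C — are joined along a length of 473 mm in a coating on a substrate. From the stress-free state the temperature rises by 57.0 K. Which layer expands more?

α(copper) = 16.6×10⁻⁶/K vs α(tungsten) = 4.56×10⁻⁶/K.
Higher α expands more for the same ΔT: copper.

copper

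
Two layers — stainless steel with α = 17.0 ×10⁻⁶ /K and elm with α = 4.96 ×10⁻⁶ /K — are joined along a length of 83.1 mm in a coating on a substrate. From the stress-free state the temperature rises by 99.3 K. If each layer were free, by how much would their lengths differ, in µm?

Δα = |17.0 − 4.96|×10⁻⁶/K = 12.0×10⁻⁶/K.
ΔL_mismatch = Δα·L·ΔT = 12.0×10⁻⁶ × 83.1 mm × 99.3 K = 99.4 µm.

99.4 µm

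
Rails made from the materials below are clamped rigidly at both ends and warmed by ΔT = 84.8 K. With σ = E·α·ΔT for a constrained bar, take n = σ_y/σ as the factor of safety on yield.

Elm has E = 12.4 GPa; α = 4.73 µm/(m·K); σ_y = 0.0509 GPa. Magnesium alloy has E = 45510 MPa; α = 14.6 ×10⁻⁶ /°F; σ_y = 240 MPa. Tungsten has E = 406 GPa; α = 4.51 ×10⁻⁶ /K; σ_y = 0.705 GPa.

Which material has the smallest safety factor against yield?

magnesium alloy

In consistent units (E in GPa, α in ×10⁻⁶/K, σ_y in MPa):
  elm: E = 12.40, α = 4.73, σ_y = 50.90 → σ = 4.97 MPa, n = 10.2
  magnesium alloy: E = 45.51, α = 26.3, σ_y = 240.0 → σ = 101 MPa, n = 2.37
  tungsten: E = 406.0, α = 4.51, σ_y = 705.0 → σ = 155 MPa, n = 4.54
Smallest n: magnesium alloy with n = 2.37.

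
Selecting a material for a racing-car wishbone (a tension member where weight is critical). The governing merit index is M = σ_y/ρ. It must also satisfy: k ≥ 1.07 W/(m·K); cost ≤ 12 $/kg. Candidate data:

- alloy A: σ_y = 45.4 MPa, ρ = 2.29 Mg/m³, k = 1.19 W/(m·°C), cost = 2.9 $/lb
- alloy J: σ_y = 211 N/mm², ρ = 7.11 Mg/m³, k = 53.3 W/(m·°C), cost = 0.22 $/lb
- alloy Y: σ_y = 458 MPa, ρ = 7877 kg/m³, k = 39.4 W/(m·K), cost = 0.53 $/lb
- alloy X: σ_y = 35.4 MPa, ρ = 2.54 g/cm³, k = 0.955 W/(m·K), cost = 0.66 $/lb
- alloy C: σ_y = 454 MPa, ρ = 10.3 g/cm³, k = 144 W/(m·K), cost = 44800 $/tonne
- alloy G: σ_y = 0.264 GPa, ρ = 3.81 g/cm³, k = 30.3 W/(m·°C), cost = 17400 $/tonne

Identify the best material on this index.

alloy Y

Screen on constraints: k ≥ 1.07 W/(m·K); cost ≤ 12 $/kg. Survivors: alloy A, alloy J, alloy Y.
In SI units:
  alloy A: σ_y = 45.40 MPa, ρ = 2290 kg/m³
  alloy J: σ_y = 211.0 MPa, ρ = 7110 kg/m³
  alloy Y: σ_y = 458.0 MPa, ρ = 7877 kg/m³
  alloy Y: M = 58.1 kN·m/kg
  alloy J: M = 29.7 kN·m/kg
  alloy A: M = 19.8 kN·m/kg
Highest index: alloy Y.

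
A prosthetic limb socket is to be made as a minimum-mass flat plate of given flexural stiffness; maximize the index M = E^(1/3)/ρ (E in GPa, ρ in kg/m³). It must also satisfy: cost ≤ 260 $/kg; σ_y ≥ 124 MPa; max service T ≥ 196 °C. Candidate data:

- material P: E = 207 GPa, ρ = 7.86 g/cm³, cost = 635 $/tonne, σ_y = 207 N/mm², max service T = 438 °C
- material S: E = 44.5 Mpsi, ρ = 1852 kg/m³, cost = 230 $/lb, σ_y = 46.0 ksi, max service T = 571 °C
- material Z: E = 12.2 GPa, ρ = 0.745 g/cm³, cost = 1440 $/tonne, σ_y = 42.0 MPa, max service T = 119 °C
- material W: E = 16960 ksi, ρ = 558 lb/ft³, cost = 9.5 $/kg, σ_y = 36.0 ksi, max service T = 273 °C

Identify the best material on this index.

material P

Screen on constraints: cost ≤ 260 $/kg; σ_y ≥ 124 MPa; max service T ≥ 196 °C. Survivors: material P, material W.
Putting every candidate on a common basis:
  material P: E = 207.0 GPa, ρ = 7860 kg/m³
  material W: E = 116.9 GPa, ρ = 8938 kg/m³
  material P: M = 0.753×10⁻³
  material W: M = 0.547×10⁻³
The maximum is for material P.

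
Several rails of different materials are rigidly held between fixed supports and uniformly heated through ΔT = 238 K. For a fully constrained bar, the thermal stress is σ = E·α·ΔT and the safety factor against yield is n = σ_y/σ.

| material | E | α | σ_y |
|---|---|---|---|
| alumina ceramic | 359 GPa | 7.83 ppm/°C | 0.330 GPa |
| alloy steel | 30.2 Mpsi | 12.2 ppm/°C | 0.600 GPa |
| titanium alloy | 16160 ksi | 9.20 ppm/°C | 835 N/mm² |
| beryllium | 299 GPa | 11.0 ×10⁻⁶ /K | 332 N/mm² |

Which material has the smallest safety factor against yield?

Converting E to GPa, α to ×10⁻⁶/K, σ_y to MPa, then σ and n for each:
  alumina ceramic: E = 359.0, α = 7.83, σ_y = 330.0 → σ = 669 MPa, n = 0.493
  alloy steel: E = 208.2, α = 12.2, σ_y = 600.0 → σ = 605 MPa, n = 0.992
  titanium alloy: E = 111.4, α = 9.20, σ_y = 835.0 → σ = 244 MPa, n = 3.42
  beryllium: E = 299.0, α = 11.0, σ_y = 332.0 → σ = 783 MPa, n = 0.424
The minimum is beryllium at n = 0.424.

beryllium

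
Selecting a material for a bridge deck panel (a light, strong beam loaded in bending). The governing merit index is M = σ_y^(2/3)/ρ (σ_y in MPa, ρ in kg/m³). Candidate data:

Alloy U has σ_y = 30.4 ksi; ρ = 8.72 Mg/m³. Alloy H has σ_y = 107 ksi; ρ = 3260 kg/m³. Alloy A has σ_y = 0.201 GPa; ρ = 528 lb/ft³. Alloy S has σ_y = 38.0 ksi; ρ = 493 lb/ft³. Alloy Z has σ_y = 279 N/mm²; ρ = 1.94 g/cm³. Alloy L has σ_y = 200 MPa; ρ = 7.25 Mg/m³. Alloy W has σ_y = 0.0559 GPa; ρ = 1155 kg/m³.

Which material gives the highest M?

alloy H

In SI units:
  alloy U: σ_y = 209.6 MPa, ρ = 8720 kg/m³
  alloy H: σ_y = 737.7 MPa, ρ = 3260 kg/m³
  alloy A: σ_y = 201.0 MPa, ρ = 8458 kg/m³
  alloy S: σ_y = 262.0 MPa, ρ = 7897 kg/m³
  alloy Z: σ_y = 279.0 MPa, ρ = 1940 kg/m³
  alloy L: σ_y = 200.0 MPa, ρ = 7250 kg/m³
  alloy W: σ_y = 55.90 MPa, ρ = 1155 kg/m³
  alloy H: M = 25.0×10⁻³
  alloy Z: M = 22.0×10⁻³
  alloy W: M = 12.7×10⁻³
  alloy S: M = 5.18×10⁻³
  alloy L: M = 4.72×10⁻³
  alloy A: M = 4.06×10⁻³
  alloy U: M = 4.05×10⁻³
Alloy H has the largest M.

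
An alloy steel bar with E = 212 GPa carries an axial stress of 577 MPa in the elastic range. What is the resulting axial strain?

2.72×10⁻³

ε = σ/E = 577 / 212000 = 2.72×10⁻³.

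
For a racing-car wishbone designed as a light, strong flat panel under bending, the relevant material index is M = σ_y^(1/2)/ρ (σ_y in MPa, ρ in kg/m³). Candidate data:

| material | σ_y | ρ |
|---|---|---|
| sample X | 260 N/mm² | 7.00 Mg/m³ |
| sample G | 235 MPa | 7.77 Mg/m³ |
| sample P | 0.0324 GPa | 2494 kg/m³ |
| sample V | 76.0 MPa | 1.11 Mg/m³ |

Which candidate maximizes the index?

Convert each candidate to consistent units, then evaluate M:
  sample X: σ_y = 260.0 MPa, ρ = 7000 kg/m³
  sample G: σ_y = 235.0 MPa, ρ = 7770 kg/m³
  sample P: σ_y = 32.40 MPa, ρ = 2494 kg/m³
  sample V: σ_y = 76.00 MPa, ρ = 1110 kg/m³
  sample V: M = 7.85×10⁻³
  sample X: M = 2.30×10⁻³
  sample P: M = 2.28×10⁻³
  sample G: M = 1.97×10⁻³
Sample V has the largest M.

sample V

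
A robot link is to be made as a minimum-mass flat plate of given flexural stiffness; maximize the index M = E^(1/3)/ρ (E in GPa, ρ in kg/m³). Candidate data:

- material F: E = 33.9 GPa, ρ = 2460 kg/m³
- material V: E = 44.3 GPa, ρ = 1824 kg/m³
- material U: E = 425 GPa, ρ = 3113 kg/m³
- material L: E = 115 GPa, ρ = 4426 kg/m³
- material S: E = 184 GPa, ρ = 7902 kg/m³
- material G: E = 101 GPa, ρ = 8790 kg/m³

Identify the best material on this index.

material U

Per-candidate index values:
  material U: M = 2.42×10⁻³
  material V: M = 1.94×10⁻³
  material F: M = 1.32×10⁻³
  material L: M = 1.10×10⁻³
  material S: M = 0.720×10⁻³
  material G: M = 0.530×10⁻³
Material U ranks first.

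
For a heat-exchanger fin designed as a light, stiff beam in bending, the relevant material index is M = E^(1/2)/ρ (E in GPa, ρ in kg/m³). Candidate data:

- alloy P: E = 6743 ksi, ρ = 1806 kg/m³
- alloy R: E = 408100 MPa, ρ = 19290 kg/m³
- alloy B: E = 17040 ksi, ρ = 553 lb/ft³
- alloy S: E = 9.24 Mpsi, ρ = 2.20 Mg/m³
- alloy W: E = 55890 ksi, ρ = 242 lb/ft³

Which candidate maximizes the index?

After converting to SI:
  alloy P: E = 46.49 GPa, ρ = 1806 kg/m³
  alloy R: E = 408.1 GPa, ρ = 19290 kg/m³
  alloy B: E = 117.5 GPa, ρ = 8858 kg/m³
  alloy S: E = 63.71 GPa, ρ = 2200 kg/m³
  alloy W: E = 385.3 GPa, ρ = 3876 kg/m³
  alloy W: M = 5.06×10⁻³
  alloy P: M = 3.78×10⁻³
  alloy S: M = 3.63×10⁻³
  alloy B: M = 1.22×10⁻³
  alloy R: M = 1.05×10⁻³
Alloy W has the largest M.

alloy W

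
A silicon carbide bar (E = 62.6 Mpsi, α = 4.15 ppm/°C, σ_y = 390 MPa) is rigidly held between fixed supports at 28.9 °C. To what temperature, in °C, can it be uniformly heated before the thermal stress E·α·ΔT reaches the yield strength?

E = 62.6 Mpsi = 431.6 GPa.
E·α·ΔT = 390.0 MPa ⇒ ΔT = 390.0 / (431.6×10³ × 4.15×10⁻⁶) = 217.7 K.
T = 28.9 + 217.7 = 246.6 °C.

247 °C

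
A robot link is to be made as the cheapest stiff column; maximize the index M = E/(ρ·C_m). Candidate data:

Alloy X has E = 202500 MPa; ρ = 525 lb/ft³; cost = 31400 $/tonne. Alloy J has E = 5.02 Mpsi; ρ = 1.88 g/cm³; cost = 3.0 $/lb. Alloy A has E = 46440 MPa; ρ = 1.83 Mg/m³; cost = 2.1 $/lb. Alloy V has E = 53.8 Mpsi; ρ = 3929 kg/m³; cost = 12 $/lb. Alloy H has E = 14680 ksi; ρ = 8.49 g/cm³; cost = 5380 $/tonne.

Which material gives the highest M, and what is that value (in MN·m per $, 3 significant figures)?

alloy A, M = 5.48 MN·m per $

Putting every candidate on a common basis:
  alloy X: E = 202.5 GPa, ρ = 8410 kg/m³, cost = 31.40 $/kg
  alloy J: E = 34.61 GPa, ρ = 1880 kg/m³, cost = 6.614 $/kg
  alloy A: E = 46.44 GPa, ρ = 1830 kg/m³, cost = 4.630 $/kg
  alloy V: E = 370.9 GPa, ρ = 3929 kg/m³, cost = 26.46 $/kg
  alloy H: E = 101.2 GPa, ρ = 8490 kg/m³, cost = 5.380 $/kg
  alloy A: M = 5.48 MN·m per $
  alloy V: M = 3.57 MN·m per $
  alloy J: M = 2.78 MN·m per $
  alloy H: M = 2.22 MN·m per $
  alloy X: M = 0.767 MN·m per $
Alloy A ranks first.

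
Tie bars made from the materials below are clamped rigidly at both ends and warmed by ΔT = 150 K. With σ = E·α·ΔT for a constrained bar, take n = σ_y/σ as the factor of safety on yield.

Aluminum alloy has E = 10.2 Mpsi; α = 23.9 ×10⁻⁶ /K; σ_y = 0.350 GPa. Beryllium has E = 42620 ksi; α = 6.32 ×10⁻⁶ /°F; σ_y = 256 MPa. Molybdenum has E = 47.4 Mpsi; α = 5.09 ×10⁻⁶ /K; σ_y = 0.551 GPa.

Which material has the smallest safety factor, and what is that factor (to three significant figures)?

With everything in SI (GPa, ×10⁻⁶/K, MPa):
  aluminum alloy: E = 70.33, α = 23.9, σ_y = 350.0 → σ = 252 MPa, n = 1.39
  beryllium: E = 293.9, α = 11.4, σ_y = 256.0 → σ = 501 MPa, n = 0.511
  molybdenum: E = 326.8, α = 5.09, σ_y = 551.0 → σ = 250 MPa, n = 2.21
Beryllium has the lowest safety factor, n = 0.511.

beryllium, n = 0.511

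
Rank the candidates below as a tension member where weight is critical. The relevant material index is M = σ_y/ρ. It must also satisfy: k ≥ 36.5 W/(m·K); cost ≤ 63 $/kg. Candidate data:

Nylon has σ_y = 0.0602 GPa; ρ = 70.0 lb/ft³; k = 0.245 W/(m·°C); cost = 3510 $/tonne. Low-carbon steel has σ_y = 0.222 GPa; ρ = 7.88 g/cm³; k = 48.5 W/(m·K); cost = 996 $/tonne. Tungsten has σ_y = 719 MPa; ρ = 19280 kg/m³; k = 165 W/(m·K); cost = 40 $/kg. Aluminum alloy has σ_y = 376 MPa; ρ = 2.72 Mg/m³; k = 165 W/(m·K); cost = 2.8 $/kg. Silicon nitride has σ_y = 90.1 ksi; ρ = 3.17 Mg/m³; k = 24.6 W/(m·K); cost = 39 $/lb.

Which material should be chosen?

Screen on constraints: k ≥ 36.5 W/(m·K); cost ≤ 63 $/kg. Survivors: low-carbon steel, tungsten, aluminum alloy.
Convert each candidate to consistent units, then evaluate M:
  low-carbon steel: σ_y = 222.0 MPa, ρ = 7880 kg/m³
  tungsten: σ_y = 719.0 MPa, ρ = 19280 kg/m³
  aluminum alloy: σ_y = 376.0 MPa, ρ = 2720 kg/m³
  aluminum alloy: M = 138 kN·m/kg
  tungsten: M = 37.3 kN·m/kg
  low-carbon steel: M = 28.2 kN·m/kg
Highest index: aluminum alloy.

aluminum alloy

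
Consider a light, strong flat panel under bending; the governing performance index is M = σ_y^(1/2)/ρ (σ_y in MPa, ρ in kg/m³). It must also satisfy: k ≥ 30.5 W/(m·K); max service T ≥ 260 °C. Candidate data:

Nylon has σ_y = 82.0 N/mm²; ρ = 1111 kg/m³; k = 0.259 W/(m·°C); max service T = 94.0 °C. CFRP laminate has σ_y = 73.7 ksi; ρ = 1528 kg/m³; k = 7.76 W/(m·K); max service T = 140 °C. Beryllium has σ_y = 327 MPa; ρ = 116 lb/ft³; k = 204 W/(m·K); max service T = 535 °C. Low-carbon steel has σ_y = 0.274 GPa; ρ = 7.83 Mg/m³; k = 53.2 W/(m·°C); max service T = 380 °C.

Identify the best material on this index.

beryllium

Screen on constraints: k ≥ 30.5 W/(m·K); max service T ≥ 260 °C. Survivors: beryllium, low-carbon steel.
After converting to SI:
  beryllium: σ_y = 327.0 MPa, ρ = 1858 kg/m³
  low-carbon steel: σ_y = 274.0 MPa, ρ = 7830 kg/m³
  beryllium: M = 9.73×10⁻³
  low-carbon steel: M = 2.11×10⁻³
Beryllium has the largest M.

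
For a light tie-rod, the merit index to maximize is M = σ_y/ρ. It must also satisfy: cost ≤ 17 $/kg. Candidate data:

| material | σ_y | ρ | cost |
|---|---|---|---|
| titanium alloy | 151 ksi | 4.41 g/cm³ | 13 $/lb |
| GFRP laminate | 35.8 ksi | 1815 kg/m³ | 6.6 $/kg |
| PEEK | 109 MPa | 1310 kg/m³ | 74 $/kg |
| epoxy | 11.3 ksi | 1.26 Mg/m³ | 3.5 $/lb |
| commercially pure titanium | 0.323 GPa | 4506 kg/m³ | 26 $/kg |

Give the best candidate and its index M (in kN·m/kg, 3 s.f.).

GFRP laminate, M = 136 kN·m/kg

Screen on constraints: cost ≤ 17 $/kg. Survivors: GFRP laminate, epoxy.
Normalizing units and computing the index:
  GFRP laminate: σ_y = 246.8 MPa, ρ = 1815 kg/m³
  epoxy: σ_y = 77.91 MPa, ρ = 1260 kg/m³
  GFRP laminate: M = 136 kN·m/kg
  epoxy: M = 61.8 kN·m/kg
GFRP laminate has the largest M.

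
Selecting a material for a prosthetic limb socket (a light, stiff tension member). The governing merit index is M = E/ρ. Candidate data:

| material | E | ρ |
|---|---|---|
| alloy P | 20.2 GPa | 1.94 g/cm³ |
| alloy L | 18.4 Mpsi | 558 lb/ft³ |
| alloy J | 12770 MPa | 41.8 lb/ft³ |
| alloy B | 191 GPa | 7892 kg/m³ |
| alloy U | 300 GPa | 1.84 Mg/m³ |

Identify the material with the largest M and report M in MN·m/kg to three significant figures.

alloy U, M = 163 MN·m/kg

Convert each candidate to consistent units, then evaluate M:
  alloy P: E = 20.20 GPa, ρ = 1940 kg/m³
  alloy L: E = 126.9 GPa, ρ = 8938 kg/m³
  alloy J: E = 12.77 GPa, ρ = 669.6 kg/m³
  alloy B: E = 191.0 GPa, ρ = 7892 kg/m³
  alloy U: E = 300.0 GPa, ρ = 1840 kg/m³
  alloy U: M = 163 MN·m/kg
  alloy B: M = 24.2 MN·m/kg
  alloy J: M = 19.1 MN·m/kg
  alloy L: M = 14.2 MN·m/kg
  alloy P: M = 10.4 MN·m/kg
Alloy U has the largest M.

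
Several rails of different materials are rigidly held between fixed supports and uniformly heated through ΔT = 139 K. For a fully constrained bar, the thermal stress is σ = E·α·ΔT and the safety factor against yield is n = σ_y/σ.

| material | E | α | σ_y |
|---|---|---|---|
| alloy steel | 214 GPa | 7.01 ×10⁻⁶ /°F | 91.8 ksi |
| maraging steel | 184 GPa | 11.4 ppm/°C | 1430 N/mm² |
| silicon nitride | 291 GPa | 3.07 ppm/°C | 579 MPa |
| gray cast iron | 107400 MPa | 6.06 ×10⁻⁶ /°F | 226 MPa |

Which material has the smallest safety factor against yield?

Converting E to GPa, α to ×10⁻⁶/K, σ_y to MPa, then σ and n for each:
  alloy steel: E = 214.0, α = 12.6, σ_y = 632.9 → σ = 375 MPa, n = 1.69
  maraging steel: E = 184.0, α = 11.4, σ_y = 1430 → σ = 292 MPa, n = 4.90
  silicon nitride: E = 291.0, α = 3.07, σ_y = 579.0 → σ = 124 MPa, n = 4.66
  gray cast iron: E = 107.4, α = 10.9, σ_y = 226.0 → σ = 163 MPa, n = 1.39
The minimum is gray cast iron at n = 1.39.

gray cast iron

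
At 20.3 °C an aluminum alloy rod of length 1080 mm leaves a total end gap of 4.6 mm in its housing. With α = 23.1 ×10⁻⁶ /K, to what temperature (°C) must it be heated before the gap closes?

α·L₀·ΔT = 4.6 mm ⇒ ΔT = 4.6 / (23.1×10⁻⁶ × 1080.0) = 184.4 K.
T = 20.3 + 184.4 = 204.7 °C.

205 °C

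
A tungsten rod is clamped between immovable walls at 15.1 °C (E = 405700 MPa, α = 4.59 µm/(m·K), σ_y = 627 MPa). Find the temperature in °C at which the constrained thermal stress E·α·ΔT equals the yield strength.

352 °C

E = 405700 MPa = 405.7 GPa.
E·α·ΔT = 627.0 MPa ⇒ ΔT = 627.0 / (405.7×10³ × 4.59×10⁻⁶) = 336.7 K.
T = 15.1 + 336.7 = 351.8 °C.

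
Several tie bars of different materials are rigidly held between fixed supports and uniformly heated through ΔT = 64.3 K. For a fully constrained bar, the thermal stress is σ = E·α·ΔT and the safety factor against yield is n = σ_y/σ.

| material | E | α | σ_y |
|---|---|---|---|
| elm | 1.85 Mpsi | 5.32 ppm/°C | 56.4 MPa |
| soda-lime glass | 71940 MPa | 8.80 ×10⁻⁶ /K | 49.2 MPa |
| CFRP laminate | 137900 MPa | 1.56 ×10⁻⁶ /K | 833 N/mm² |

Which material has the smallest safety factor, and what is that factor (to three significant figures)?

soda-lime glass, n = 1.21

In consistent units (E in GPa, α in ×10⁻⁶/K, σ_y in MPa):
  elm: E = 12.76, α = 5.32, σ_y = 56.40 → σ = 4.36 MPa, n = 12.9
  soda-lime glass: E = 71.94, α = 8.80, σ_y = 49.20 → σ = 40.7 MPa, n = 1.21
  CFRP laminate: E = 137.9, α = 1.56, σ_y = 833.0 → σ = 13.8 MPa, n = 60.2
Soda-lime glass has the lowest safety factor, n = 1.21.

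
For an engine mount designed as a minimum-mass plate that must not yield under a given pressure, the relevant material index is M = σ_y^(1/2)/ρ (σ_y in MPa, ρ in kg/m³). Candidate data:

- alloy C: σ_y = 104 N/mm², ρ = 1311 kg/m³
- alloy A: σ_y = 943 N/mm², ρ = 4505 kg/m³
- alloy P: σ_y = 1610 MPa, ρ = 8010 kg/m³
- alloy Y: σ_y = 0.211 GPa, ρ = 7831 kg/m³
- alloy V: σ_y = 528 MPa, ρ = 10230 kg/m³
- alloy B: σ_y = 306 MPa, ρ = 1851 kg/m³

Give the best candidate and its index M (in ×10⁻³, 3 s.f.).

alloy B, M = 9.45×10⁻³

After converting to SI:
  alloy C: σ_y = 104.0 MPa, ρ = 1311 kg/m³
  alloy A: σ_y = 943.0 MPa, ρ = 4505 kg/m³
  alloy P: σ_y = 1610 MPa, ρ = 8010 kg/m³
  alloy Y: σ_y = 211.0 MPa, ρ = 7831 kg/m³
  alloy V: σ_y = 528.0 MPa, ρ = 10230 kg/m³
  alloy B: σ_y = 306.0 MPa, ρ = 1851 kg/m³
  alloy B: M = 9.45×10⁻³
  alloy C: M = 7.78×10⁻³
  alloy A: M = 6.82×10⁻³
  alloy P: M = 5.01×10⁻³
  alloy V: M = 2.25×10⁻³
  alloy Y: M = 1.85×10⁻³
Alloy B has the largest M.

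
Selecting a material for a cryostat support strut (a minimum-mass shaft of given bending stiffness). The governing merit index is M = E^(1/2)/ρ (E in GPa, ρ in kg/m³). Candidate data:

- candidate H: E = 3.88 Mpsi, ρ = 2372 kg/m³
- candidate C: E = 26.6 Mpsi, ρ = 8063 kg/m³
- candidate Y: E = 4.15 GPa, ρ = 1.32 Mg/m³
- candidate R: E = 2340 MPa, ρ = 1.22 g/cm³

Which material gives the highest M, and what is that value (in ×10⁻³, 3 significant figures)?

Putting every candidate on a common basis:
  candidate H: E = 26.75 GPa, ρ = 2372 kg/m³
  candidate C: E = 183.4 GPa, ρ = 8063 kg/m³
  candidate Y: E = 4.150 GPa, ρ = 1320 kg/m³
  candidate R: E = 2.340 GPa, ρ = 1220 kg/m³
  candidate H: M = 2.18×10⁻³
  candidate C: M = 1.68×10⁻³
  candidate Y: M = 1.54×10⁻³
  candidate R: M = 1.25×10⁻³
Highest index: candidate H.

candidate H, M = 2.18×10⁻³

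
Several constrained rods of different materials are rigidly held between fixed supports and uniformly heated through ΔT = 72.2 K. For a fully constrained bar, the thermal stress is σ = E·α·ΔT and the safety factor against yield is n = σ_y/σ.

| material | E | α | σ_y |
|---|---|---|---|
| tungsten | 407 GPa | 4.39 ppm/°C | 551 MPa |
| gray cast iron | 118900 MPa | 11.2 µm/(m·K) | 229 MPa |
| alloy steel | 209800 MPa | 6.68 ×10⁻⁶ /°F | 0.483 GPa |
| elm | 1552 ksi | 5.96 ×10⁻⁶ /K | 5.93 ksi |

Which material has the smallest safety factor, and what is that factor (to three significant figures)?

gray cast iron, n = 2.38

Converting E to GPa, α to ×10⁻⁶/K, σ_y to MPa, then σ and n for each:
  tungsten: E = 407.0, α = 4.39, σ_y = 551.0 → σ = 129 MPa, n = 4.27
  gray cast iron: E = 118.9, α = 11.2, σ_y = 229.0 → σ = 96.1 MPa, n = 2.38
  alloy steel: E = 209.8, α = 12.0, σ_y = 483.0 → σ = 182 MPa, n = 2.65
  elm: E = 10.70, α = 5.96, σ_y = 40.89 → σ = 4.60 MPa, n = 8.88
Gray cast iron has the lowest safety factor, n = 2.38.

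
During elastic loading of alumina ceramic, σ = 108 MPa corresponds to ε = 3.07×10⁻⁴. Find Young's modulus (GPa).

352 GPa

E = σ/ε = 108 MPa / 3.07×10⁻⁴ = 351800 MPa = 352 GPa.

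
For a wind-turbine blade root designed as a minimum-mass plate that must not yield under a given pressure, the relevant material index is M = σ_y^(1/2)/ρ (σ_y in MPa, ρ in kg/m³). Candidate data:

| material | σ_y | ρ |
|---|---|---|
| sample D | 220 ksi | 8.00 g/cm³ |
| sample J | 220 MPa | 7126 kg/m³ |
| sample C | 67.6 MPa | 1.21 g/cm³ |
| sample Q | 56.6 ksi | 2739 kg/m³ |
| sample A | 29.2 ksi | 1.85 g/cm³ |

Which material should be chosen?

sample A

Putting every candidate on a common basis:
  sample D: σ_y = 1517 MPa, ρ = 8000 kg/m³
  sample J: σ_y = 220.0 MPa, ρ = 7126 kg/m³
  sample C: σ_y = 67.60 MPa, ρ = 1210 kg/m³
  sample Q: σ_y = 390.2 MPa, ρ = 2739 kg/m³
  sample A: σ_y = 201.3 MPa, ρ = 1850 kg/m³
  sample A: M = 7.67×10⁻³
  sample Q: M = 7.21×10⁻³
  sample C: M = 6.79×10⁻³
  sample D: M = 4.87×10⁻³
  sample J: M = 2.08×10⁻³
Sample A ranks first.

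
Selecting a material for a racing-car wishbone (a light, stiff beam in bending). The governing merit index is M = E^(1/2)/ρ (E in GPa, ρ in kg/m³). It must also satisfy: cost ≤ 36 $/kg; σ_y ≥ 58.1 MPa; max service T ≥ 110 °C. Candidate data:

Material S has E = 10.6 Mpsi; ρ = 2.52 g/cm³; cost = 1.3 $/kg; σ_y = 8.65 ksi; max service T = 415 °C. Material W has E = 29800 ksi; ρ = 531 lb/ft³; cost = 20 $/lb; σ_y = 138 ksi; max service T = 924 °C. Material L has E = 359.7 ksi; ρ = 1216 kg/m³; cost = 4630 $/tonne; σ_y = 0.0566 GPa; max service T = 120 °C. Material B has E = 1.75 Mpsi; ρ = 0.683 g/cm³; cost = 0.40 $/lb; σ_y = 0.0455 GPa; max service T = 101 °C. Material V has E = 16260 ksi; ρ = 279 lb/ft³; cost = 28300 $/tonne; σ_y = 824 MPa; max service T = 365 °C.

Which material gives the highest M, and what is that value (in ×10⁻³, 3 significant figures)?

Screen on constraints: cost ≤ 36 $/kg; σ_y ≥ 58.1 MPa; max service T ≥ 110 °C. Survivors: material S, material V.
Convert each candidate to consistent units, then evaluate M:
  material S: E = 73.08 GPa, ρ = 2520 kg/m³
  material V: E = 112.1 GPa, ρ = 4469 kg/m³
  material S: M = 3.39×10⁻³
  material V: M = 2.37×10⁻³
Material S ranks first.

material S, M = 3.39×10⁻³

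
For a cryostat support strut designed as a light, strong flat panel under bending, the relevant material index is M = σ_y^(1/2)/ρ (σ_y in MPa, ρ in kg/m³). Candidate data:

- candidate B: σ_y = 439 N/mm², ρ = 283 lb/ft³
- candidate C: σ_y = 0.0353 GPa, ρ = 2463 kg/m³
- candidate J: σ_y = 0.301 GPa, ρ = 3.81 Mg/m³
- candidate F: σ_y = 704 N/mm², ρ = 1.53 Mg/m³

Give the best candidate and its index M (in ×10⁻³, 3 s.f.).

candidate F, M = 17.3×10⁻³

In SI units:
  candidate B: σ_y = 439.0 MPa, ρ = 4533 kg/m³
  candidate C: σ_y = 35.30 MPa, ρ = 2463 kg/m³
  candidate J: σ_y = 301.0 MPa, ρ = 3810 kg/m³
  candidate F: σ_y = 704.0 MPa, ρ = 1530 kg/m³
  candidate F: M = 17.3×10⁻³
  candidate B: M = 4.62×10⁻³
  candidate J: M = 4.55×10⁻³
  candidate C: M = 2.41×10⁻³
Highest index: candidate F.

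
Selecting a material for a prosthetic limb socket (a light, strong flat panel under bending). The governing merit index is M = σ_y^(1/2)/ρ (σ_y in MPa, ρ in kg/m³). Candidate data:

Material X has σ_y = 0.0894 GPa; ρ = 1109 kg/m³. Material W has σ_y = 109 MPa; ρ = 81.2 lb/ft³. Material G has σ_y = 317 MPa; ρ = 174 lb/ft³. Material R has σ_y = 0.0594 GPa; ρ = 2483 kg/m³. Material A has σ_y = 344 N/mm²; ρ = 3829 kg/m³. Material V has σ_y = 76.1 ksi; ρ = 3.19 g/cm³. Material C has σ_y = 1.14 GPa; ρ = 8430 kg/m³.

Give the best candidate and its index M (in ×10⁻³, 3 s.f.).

In SI units:
  material X: σ_y = 89.40 MPa, ρ = 1109 kg/m³
  material W: σ_y = 109.0 MPa, ρ = 1301 kg/m³
  material G: σ_y = 317.0 MPa, ρ = 2787 kg/m³
  material R: σ_y = 59.40 MPa, ρ = 2483 kg/m³
  material A: σ_y = 344.0 MPa, ρ = 3829 kg/m³
  material V: σ_y = 524.7 MPa, ρ = 3190 kg/m³
  material C: σ_y = 1140 MPa, ρ = 8430 kg/m³
  material X: M = 8.53×10⁻³
  material W: M = 8.03×10⁻³
  material V: M = 7.18×10⁻³
  material G: M = 6.39×10⁻³
  material A: M = 4.84×10⁻³
  material C: M = 4.01×10⁻³
  material R: M = 3.10×10⁻³
The maximum is for material X.

material X, M = 8.53×10⁻³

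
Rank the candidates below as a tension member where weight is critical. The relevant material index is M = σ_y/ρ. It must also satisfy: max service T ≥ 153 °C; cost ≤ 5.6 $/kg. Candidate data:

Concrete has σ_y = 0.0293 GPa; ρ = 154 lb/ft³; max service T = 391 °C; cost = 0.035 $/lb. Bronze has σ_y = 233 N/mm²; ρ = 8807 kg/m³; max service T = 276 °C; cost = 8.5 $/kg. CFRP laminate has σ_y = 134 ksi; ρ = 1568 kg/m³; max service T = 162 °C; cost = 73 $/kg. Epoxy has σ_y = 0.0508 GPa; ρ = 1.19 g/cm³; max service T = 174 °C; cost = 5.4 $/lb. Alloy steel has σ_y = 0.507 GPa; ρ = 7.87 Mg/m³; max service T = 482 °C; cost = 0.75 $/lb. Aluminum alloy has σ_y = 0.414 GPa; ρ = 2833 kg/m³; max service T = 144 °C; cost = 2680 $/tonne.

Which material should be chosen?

Screen on constraints: max service T ≥ 153 °C; cost ≤ 5.6 $/kg. Survivors: concrete, alloy steel.
After converting to SI:
  concrete: σ_y = 29.30 MPa, ρ = 2467 kg/m³
  alloy steel: σ_y = 507.0 MPa, ρ = 7870 kg/m³
  alloy steel: M = 64.4 kN·m/kg
  concrete: M = 11.9 kN·m/kg
Highest index: alloy steel.

alloy steel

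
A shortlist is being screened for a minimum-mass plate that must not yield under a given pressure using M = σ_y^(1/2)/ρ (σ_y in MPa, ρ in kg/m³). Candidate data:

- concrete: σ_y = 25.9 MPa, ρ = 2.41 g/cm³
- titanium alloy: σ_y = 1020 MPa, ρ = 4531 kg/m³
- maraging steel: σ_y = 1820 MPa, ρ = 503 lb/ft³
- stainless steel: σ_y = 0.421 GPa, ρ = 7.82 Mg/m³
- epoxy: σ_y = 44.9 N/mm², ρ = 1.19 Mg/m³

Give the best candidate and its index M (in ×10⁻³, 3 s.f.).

titanium alloy, M = 7.05×10⁻³

Putting every candidate on a common basis:
  concrete: σ_y = 25.90 MPa, ρ = 2410 kg/m³
  titanium alloy: σ_y = 1020 MPa, ρ = 4531 kg/m³
  maraging steel: σ_y = 1820 MPa, ρ = 8057 kg/m³
  stainless steel: σ_y = 421.0 MPa, ρ = 7820 kg/m³
  epoxy: σ_y = 44.90 MPa, ρ = 1190 kg/m³
  titanium alloy: M = 7.05×10⁻³
  epoxy: M = 5.63×10⁻³
  maraging steel: M = 5.29×10⁻³
  stainless steel: M = 2.62×10⁻³
  concrete: M = 2.11×10⁻³
Highest index: titanium alloy.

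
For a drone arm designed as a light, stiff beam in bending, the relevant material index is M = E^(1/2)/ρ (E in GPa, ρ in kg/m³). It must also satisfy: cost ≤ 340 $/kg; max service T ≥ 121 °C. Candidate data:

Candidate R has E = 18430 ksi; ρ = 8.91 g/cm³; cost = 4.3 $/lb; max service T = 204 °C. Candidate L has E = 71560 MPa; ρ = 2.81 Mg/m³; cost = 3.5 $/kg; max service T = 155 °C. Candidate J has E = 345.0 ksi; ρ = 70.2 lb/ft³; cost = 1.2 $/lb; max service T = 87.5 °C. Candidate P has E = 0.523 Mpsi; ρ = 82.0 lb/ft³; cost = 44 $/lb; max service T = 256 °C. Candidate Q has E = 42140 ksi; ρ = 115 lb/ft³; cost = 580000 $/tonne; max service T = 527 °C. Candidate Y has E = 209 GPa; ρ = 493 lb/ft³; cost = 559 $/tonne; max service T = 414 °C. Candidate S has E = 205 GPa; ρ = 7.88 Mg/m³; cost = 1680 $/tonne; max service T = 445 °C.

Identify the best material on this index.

Screen on constraints: cost ≤ 340 $/kg; max service T ≥ 121 °C. Survivors: candidate R, candidate L, candidate P, candidate Y, candidate S.
After converting to SI:
  candidate R: E = 127.1 GPa, ρ = 8910 kg/m³
  candidate L: E = 71.56 GPa, ρ = 2810 kg/m³
  candidate P: E = 3.606 GPa, ρ = 1314 kg/m³
  candidate Y: E = 209.0 GPa, ρ = 7897 kg/m³
  candidate S: E = 205.0 GPa, ρ = 7880 kg/m³
  candidate L: M = 3.01×10⁻³
  candidate Y: M = 1.83×10⁻³
  candidate S: M = 1.82×10⁻³
  candidate P: M = 1.45×10⁻³
  candidate R: M = 1.27×10⁻³
The maximum is for candidate L.

candidate L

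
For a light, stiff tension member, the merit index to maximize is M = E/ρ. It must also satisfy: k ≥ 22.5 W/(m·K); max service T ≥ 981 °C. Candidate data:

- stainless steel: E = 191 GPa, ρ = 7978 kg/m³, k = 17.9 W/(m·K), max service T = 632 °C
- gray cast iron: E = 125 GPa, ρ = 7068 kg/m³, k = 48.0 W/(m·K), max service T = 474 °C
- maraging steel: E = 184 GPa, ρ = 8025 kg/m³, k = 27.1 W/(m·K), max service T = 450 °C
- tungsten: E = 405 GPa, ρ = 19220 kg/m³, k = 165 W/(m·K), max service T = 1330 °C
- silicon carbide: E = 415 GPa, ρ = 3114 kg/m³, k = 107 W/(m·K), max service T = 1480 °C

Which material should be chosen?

Screen on constraints: k ≥ 22.5 W/(m·K); max service T ≥ 981 °C. Survivors: tungsten, silicon carbide.
Computing M directly (units already consistent):
  silicon carbide: M = 133 MN·m/kg
  tungsten: M = 21.1 MN·m/kg
Silicon carbide has the largest M.

silicon carbide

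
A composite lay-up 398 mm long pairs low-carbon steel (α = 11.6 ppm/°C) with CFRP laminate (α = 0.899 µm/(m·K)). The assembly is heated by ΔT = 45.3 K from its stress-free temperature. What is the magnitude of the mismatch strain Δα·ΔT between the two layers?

4.85×10⁻⁴

Δα = |11.6 − 0.899|×10⁻⁶/K = 10.7×10⁻⁶/K.
Mismatch strain = Δα·ΔT = 10.7×10⁻⁶ × 45.3 = 4.85×10⁻⁴.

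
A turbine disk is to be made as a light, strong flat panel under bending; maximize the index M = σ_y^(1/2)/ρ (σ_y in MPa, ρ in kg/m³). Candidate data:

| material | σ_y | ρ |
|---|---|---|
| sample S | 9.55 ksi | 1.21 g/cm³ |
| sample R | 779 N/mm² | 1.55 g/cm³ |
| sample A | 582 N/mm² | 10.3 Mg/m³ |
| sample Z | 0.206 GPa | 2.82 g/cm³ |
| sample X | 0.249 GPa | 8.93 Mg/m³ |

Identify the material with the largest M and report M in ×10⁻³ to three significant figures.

Normalizing units and computing the index:
  sample S: σ_y = 65.84 MPa, ρ = 1210 kg/m³
  sample R: σ_y = 779.0 MPa, ρ = 1550 kg/m³
  sample A: σ_y = 582.0 MPa, ρ = 10300 kg/m³
  sample Z: σ_y = 206.0 MPa, ρ = 2820 kg/m³
  sample X: σ_y = 249.0 MPa, ρ = 8930 kg/m³
  sample R: M = 18.0×10⁻³
  sample S: M = 6.71×10⁻³
  sample Z: M = 5.09×10⁻³
  sample A: M = 2.34×10⁻³
  sample X: M = 1.77×10⁻³
Highest index: sample R.

sample R, M = 18.0×10⁻³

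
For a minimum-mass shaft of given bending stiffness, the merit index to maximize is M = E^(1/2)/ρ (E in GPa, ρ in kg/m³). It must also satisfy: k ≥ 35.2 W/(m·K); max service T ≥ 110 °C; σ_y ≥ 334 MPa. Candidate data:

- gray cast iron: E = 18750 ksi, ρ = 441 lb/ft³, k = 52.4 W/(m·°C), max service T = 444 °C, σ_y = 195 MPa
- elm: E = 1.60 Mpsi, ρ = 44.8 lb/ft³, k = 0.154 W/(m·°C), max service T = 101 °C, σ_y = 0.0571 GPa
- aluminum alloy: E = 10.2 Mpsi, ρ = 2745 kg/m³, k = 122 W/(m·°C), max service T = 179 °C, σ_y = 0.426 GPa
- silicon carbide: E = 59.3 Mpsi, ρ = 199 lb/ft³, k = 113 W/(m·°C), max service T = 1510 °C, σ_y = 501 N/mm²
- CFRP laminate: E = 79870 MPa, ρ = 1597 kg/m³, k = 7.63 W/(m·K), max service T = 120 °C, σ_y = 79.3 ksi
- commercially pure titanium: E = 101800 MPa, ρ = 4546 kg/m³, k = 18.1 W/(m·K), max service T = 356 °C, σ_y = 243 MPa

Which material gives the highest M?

Screen on constraints: k ≥ 35.2 W/(m·K); max service T ≥ 110 °C; σ_y ≥ 334 MPa. Survivors: aluminum alloy, silicon carbide.
Putting every candidate on a common basis:
  aluminum alloy: E = 70.33 GPa, ρ = 2745 kg/m³
  silicon carbide: E = 408.9 GPa, ρ = 3188 kg/m³
  silicon carbide: M = 6.34×10⁻³
  aluminum alloy: M = 3.06×10⁻³
Silicon carbide ranks first.

silicon carbide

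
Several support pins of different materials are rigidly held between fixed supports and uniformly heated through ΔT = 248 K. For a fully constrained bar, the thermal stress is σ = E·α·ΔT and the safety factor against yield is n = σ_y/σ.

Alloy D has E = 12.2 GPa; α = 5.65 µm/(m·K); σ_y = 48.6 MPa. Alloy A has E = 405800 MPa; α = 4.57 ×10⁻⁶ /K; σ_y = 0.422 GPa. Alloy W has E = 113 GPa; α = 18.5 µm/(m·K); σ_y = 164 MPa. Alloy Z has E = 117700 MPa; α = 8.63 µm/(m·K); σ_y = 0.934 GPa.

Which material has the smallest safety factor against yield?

alloy W

In consistent units (E in GPa, α in ×10⁻⁶/K, σ_y in MPa):
  alloy D: E = 12.20, α = 5.65, σ_y = 48.60 → σ = 17.1 MPa, n = 2.84
  alloy A: E = 405.8, α = 4.57, σ_y = 422.0 → σ = 460 MPa, n = 0.918
  alloy W: E = 113.0, α = 18.5, σ_y = 164.0 → σ = 518 MPa, n = 0.316
  alloy Z: E = 117.7, α = 8.63, σ_y = 934.0 → σ = 252 MPa, n = 3.71
Alloy W has the lowest safety factor, n = 0.316.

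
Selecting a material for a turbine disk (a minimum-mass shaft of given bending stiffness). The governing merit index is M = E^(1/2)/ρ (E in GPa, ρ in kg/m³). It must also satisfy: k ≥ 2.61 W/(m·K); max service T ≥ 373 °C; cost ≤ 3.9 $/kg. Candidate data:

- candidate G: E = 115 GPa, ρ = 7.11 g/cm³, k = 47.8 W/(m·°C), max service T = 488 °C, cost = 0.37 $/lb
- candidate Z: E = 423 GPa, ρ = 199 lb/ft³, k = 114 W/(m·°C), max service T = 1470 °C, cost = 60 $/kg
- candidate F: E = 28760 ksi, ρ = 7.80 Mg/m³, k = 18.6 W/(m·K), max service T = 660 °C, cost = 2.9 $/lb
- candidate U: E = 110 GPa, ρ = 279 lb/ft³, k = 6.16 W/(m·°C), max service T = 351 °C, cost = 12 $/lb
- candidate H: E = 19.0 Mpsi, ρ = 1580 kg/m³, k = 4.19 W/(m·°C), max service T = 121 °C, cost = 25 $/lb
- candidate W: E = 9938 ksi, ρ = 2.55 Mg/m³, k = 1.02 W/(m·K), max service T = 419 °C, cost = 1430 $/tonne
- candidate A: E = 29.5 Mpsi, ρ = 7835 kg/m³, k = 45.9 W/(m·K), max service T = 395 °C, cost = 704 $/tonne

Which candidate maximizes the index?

Screen on constraints: k ≥ 2.61 W/(m·K); max service T ≥ 373 °C; cost ≤ 3.9 $/kg. Survivors: candidate G, candidate A.
Convert each candidate to consistent units, then evaluate M:
  candidate G: E = 115.0 GPa, ρ = 7110 kg/m³
  candidate A: E = 203.4 GPa, ρ = 7835 kg/m³
  candidate A: M = 1.82×10⁻³
  candidate G: M = 1.51×10⁻³
Candidate A has the largest M.

candidate A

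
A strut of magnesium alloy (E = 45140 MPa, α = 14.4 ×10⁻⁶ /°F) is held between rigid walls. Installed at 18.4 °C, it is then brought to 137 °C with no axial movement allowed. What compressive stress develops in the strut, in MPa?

139 MPa

E = 45140 MPa = 45.14 GPa.
α = 14.4×10⁻⁶/°F × 9/5 = 25.9×10⁻⁶/K.
ΔT = 118.6 K. Constrained thermal stress σ = E·α·ΔT = 45.14×10³ MPa × 25.9×10⁻⁶ × 118.6 = 139 MPa (compressive).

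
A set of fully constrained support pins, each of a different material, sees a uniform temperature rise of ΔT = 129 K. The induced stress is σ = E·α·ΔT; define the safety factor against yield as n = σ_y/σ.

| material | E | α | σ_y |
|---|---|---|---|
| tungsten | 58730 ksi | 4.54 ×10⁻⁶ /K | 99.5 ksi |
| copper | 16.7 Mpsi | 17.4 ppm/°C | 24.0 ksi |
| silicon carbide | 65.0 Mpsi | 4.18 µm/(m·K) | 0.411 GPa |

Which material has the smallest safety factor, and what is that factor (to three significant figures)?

With everything in SI (GPa, ×10⁻⁶/K, MPa):
  tungsten: E = 404.9, α = 4.54, σ_y = 686.0 → σ = 237 MPa, n = 2.89
  copper: E = 115.1, α = 17.4, σ_y = 165.5 → σ = 258 MPa, n = 0.640
  silicon carbide: E = 448.2, α = 4.18, σ_y = 411.0 → σ = 242 MPa, n = 1.70
The minimum is copper at n = 0.640.

copper, n = 0.640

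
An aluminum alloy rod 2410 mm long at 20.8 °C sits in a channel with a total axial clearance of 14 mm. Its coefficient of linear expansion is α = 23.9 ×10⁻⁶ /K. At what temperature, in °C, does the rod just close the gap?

α·L₀·ΔT = 14.0 mm ⇒ ΔT = 14.0 / (23.9×10⁻⁶ × 2410.0) = 243.1 K.
T = 20.8 + 243.1 = 263.9 °C.

264 °C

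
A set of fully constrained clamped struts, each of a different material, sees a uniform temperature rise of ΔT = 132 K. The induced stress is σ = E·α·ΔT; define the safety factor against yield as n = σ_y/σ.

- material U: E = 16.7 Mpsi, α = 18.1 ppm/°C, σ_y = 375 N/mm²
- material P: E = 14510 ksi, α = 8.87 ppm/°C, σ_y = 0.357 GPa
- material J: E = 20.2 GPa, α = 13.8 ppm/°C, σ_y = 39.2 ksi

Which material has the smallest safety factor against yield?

In consistent units (E in GPa, α in ×10⁻⁶/K, σ_y in MPa):
  material U: E = 115.1, α = 18.1, σ_y = 375.0 → σ = 275 MPa, n = 1.36
  material P: E = 100.0, α = 8.87, σ_y = 357.0 → σ = 117 MPa, n = 3.05
  material J: E = 20.20, α = 13.8, σ_y = 270.3 → σ = 36.8 MPa, n = 7.35
Smallest n: material U with n = 1.36.

material U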